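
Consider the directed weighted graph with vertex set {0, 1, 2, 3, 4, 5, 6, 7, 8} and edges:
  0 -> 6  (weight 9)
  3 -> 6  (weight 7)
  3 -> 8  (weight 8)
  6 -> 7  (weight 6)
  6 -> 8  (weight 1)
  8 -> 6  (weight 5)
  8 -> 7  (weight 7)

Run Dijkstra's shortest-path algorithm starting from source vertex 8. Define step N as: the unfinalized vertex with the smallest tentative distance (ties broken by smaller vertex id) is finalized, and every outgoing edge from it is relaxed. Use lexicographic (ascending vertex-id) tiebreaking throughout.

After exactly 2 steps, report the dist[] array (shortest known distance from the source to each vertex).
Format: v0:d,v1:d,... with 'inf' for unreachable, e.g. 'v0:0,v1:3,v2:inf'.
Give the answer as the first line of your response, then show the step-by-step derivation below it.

v0:inf,v1:inf,v2:inf,v3:inf,v4:inf,v5:inf,v6:5,v7:7,v8:0

step 1: dist = v0:inf,v1:inf,v2:inf,v3:inf,v4:inf,v5:inf,v6:5,v7:7,v8:0
step 2: dist = v0:inf,v1:inf,v2:inf,v3:inf,v4:inf,v5:inf,v6:5,v7:7,v8:0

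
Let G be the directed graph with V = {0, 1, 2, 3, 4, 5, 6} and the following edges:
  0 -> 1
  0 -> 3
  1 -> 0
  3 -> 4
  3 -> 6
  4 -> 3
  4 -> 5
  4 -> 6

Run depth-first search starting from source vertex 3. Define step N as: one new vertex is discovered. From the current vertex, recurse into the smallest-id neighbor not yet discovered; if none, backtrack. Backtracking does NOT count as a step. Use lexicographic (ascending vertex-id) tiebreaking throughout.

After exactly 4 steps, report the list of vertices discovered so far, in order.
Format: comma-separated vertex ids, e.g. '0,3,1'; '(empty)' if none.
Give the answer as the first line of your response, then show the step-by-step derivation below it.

3,4,5,6

step 1: discover 3; path=3; order=3
step 2: discover 4; path=3>4; order=3,4
step 3: discover 5; path=3>4>5; order=3,4,5
step 4: discover 6; path=3>4>6; order=3,4,5,6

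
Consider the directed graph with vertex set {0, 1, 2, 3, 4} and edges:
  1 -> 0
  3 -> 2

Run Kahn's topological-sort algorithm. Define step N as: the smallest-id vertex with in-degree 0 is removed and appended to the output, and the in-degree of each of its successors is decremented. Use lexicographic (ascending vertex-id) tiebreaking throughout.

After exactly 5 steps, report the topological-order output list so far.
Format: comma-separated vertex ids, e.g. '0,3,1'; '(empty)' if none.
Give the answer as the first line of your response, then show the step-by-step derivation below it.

1,0,3,2,4

step 1: output 1; order=[1]; indeg=(0,0,1,0,0)
step 2: output 0; order=[1,0]; indeg=(0,0,1,0,0)
step 3: output 3; order=[1,0,3]; indeg=(0,0,0,0,0)
step 4: output 2; order=[1,0,3,2]; indeg=(0,0,0,0,0)
step 5: output 4; order=[1,0,3,2,4]; indeg=(0,0,0,0,0)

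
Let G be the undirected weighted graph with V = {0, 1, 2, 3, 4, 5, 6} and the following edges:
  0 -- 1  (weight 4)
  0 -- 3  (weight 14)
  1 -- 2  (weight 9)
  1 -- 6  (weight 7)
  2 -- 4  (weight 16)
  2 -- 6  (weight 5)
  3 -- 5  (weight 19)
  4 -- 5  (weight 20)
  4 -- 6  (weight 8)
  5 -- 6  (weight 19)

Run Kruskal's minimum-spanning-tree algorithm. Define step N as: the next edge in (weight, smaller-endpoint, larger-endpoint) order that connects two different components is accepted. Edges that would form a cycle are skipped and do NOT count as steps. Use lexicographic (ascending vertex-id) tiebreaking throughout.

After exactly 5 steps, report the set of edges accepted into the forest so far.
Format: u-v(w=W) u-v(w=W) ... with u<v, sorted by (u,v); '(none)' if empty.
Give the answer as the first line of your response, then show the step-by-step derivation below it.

0-1(w=4) 0-3(w=14) 1-6(w=7) 2-6(w=5) 4-6(w=8)

step 1: add edge 0-1 (w=4); MST = {0-1(w=4)}
step 2: add edge 2-6 (w=5); MST = {0-1(w=4) 2-6(w=5)}
step 3: add edge 1-6 (w=7); MST = {0-1(w=4) 1-6(w=7) 2-6(w=5)}
step 4: add edge 4-6 (w=8); MST = {0-1(w=4) 1-6(w=7) 2-6(w=5) 4-6(w=8)}
step 5: add edge 0-3 (w=14); MST = {0-1(w=4) 0-3(w=14) 1-6(w=7) 2-6(w=5) 4-6(w=8)}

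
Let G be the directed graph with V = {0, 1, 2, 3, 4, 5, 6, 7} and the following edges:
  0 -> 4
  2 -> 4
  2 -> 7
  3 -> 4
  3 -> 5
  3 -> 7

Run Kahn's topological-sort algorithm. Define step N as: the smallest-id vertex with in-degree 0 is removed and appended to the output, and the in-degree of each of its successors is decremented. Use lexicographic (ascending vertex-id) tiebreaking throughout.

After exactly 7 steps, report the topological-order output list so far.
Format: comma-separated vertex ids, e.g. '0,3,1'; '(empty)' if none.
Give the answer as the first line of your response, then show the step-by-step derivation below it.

0,1,2,3,4,5,6

step 1: output 0; order=[0]; indeg=(0,0,0,0,2,1,0,2)
step 2: output 1; order=[0,1]; indeg=(0,0,0,0,2,1,0,2)
step 3: output 2; order=[0,1,2]; indeg=(0,0,0,0,1,1,0,1)
step 4: output 3; order=[0,1,2,3]; indeg=(0,0,0,0,0,0,0,0)
step 5: output 4; order=[0,1,2,3,4]; indeg=(0,0,0,0,0,0,0,0)
step 6: output 5; order=[0,1,2,3,4,5]; indeg=(0,0,0,0,0,0,0,0)
step 7: output 6; order=[0,1,2,3,4,5,6]; indeg=(0,0,0,0,0,0,0,0)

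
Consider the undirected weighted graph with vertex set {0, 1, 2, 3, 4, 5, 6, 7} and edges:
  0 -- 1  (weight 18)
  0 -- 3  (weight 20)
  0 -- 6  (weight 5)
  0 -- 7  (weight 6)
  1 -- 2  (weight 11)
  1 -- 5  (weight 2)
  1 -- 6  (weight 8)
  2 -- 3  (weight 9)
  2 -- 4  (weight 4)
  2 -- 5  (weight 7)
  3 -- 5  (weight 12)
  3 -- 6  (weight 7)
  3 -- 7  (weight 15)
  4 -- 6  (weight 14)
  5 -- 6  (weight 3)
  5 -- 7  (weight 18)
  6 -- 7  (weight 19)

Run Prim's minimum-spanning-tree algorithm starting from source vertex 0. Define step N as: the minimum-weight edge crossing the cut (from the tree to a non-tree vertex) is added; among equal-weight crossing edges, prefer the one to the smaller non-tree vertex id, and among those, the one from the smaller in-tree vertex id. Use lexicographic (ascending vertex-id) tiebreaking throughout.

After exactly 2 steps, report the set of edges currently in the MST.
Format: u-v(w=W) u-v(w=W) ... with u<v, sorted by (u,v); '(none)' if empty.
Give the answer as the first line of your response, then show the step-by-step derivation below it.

0-6(w=5) 5-6(w=3)

step 1: add edge 0-6 (w=5); MST = {0-6(w=5)}
step 2: add edge 5-6 (w=3); MST = {0-6(w=5) 5-6(w=3)}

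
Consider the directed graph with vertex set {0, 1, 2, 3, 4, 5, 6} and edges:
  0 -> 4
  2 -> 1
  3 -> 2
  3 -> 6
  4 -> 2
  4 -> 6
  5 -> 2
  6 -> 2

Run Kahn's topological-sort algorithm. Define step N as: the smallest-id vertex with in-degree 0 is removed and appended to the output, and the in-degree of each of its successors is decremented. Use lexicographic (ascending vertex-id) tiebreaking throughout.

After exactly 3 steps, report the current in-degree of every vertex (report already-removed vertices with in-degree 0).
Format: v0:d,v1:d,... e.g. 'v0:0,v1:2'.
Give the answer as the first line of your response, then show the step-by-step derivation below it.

v0:0,v1:1,v2:2,v3:0,v4:0,v5:0,v6:0

step 1: output 0; order=[0]; indeg=(0,1,4,0,0,0,2)
step 2: output 3; order=[0,3]; indeg=(0,1,3,0,0,0,1)
step 3: output 4; order=[0,3,4]; indeg=(0,1,2,0,0,0,0)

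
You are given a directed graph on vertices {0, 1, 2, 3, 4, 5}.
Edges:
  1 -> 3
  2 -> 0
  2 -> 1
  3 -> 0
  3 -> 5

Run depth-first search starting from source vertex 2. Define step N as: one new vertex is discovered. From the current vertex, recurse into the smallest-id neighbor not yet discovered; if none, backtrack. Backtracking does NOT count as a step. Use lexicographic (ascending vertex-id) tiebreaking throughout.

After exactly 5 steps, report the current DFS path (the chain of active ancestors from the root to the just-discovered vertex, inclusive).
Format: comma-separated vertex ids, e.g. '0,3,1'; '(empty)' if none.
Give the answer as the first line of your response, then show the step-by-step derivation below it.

2,1,3,5

step 1: discover 2; path=2; order=2
step 2: discover 0; path=2>0; order=2,0
step 3: discover 1; path=2>1; order=2,0,1
step 4: discover 3; path=2>1>3; order=2,0,1,3
step 5: discover 5; path=2>1>3>5; order=2,0,1,3,5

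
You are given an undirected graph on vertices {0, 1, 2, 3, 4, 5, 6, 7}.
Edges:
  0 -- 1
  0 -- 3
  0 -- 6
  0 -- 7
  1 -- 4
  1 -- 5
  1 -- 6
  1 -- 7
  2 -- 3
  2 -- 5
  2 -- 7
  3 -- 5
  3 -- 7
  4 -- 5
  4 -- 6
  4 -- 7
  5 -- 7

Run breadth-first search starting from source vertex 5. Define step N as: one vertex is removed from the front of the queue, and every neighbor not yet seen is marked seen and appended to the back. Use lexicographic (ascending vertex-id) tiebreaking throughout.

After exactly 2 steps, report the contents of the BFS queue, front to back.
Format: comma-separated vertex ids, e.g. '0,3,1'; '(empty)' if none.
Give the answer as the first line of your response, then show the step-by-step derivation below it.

2,3,4,7,0,6

step 1: dequeue 5; queue=[1,2,3,4,7]; order=5
step 2: dequeue 1; queue=[2,3,4,7,0,6]; order=5,1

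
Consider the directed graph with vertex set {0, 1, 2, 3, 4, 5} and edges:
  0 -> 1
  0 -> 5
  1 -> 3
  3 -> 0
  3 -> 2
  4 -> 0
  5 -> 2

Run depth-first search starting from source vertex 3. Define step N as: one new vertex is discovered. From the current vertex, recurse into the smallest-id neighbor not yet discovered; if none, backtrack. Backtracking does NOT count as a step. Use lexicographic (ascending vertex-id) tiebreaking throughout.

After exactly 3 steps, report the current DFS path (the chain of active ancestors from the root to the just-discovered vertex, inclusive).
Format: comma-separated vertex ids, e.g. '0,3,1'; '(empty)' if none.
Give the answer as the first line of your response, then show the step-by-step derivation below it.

3,0,1

step 1: discover 3; path=3; order=3
step 2: discover 0; path=3>0; order=3,0
step 3: discover 1; path=3>0>1; order=3,0,1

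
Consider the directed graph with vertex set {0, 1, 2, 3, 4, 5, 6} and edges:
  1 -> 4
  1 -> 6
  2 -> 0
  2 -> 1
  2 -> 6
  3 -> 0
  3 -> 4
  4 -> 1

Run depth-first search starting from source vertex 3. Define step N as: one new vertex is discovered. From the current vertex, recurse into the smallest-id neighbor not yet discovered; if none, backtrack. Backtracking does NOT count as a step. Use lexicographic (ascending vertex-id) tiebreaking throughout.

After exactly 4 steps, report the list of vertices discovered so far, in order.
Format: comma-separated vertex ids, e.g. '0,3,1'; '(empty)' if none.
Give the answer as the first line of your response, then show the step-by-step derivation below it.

3,0,4,1

step 1: discover 3; path=3; order=3
step 2: discover 0; path=3>0; order=3,0
step 3: discover 4; path=3>4; order=3,0,4
step 4: discover 1; path=3>4>1; order=3,0,4,1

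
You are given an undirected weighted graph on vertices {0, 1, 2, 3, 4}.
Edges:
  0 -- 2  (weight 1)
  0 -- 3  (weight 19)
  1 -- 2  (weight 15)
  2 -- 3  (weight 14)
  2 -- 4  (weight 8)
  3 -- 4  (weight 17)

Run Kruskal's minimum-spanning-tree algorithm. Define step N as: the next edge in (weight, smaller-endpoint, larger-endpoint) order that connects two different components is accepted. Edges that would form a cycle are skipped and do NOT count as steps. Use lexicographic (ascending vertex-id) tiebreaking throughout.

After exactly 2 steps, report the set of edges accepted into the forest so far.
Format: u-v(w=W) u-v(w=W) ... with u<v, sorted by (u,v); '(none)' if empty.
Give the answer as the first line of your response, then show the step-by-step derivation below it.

0-2(w=1) 2-4(w=8)

step 1: add edge 0-2 (w=1); MST = {0-2(w=1)}
step 2: add edge 2-4 (w=8); MST = {0-2(w=1) 2-4(w=8)}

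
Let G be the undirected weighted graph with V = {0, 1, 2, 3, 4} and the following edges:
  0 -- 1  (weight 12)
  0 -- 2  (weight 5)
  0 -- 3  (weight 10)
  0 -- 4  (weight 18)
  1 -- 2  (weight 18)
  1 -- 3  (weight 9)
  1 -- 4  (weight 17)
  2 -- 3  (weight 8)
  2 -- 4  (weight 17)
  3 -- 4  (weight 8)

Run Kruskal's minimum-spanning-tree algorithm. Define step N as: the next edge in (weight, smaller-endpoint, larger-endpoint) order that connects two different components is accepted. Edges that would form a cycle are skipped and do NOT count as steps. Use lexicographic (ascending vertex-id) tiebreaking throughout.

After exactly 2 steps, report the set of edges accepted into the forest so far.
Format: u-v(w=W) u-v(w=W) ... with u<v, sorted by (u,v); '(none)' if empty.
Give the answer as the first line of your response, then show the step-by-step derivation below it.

0-2(w=5) 2-3(w=8)

step 1: add edge 0-2 (w=5); MST = {0-2(w=5)}
step 2: add edge 2-3 (w=8); MST = {0-2(w=5) 2-3(w=8)}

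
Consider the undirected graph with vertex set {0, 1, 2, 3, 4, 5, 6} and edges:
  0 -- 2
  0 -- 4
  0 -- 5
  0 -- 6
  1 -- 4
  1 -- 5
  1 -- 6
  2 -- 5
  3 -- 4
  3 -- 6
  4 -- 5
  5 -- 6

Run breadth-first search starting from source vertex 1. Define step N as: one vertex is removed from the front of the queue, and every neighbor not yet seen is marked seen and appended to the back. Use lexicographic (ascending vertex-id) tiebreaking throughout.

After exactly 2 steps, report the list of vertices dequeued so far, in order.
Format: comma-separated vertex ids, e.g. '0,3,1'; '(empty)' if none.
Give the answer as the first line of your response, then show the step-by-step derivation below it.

1,4

step 1: dequeue 1; queue=[4,5,6]; order=1
step 2: dequeue 4; queue=[5,6,0,3]; order=1,4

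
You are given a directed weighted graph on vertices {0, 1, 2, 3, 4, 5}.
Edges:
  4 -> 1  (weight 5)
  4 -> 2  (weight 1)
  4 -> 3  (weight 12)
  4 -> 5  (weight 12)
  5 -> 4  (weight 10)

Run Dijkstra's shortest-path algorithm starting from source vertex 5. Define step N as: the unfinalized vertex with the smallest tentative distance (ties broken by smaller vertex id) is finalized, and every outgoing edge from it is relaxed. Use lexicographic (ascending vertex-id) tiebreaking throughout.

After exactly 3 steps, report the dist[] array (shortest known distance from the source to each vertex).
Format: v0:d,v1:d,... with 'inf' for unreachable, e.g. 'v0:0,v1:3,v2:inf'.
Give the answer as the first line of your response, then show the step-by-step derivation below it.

v0:inf,v1:15,v2:11,v3:22,v4:10,v5:0

step 1: dist = v0:inf,v1:inf,v2:inf,v3:inf,v4:10,v5:0
step 2: dist = v0:inf,v1:15,v2:11,v3:22,v4:10,v5:0
step 3: dist = v0:inf,v1:15,v2:11,v3:22,v4:10,v5:0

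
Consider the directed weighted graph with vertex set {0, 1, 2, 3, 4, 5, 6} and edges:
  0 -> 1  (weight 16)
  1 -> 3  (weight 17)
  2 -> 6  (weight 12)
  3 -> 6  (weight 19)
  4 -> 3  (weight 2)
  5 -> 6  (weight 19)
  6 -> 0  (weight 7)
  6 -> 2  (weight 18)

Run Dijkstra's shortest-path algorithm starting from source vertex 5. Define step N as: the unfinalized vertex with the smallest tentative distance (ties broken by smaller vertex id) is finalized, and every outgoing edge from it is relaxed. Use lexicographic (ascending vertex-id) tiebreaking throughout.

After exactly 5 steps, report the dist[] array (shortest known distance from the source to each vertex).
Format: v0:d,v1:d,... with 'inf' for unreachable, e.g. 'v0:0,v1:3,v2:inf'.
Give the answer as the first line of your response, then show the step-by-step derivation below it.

v0:26,v1:42,v2:37,v3:59,v4:inf,v5:0,v6:19

step 1: dist = v0:inf,v1:inf,v2:inf,v3:inf,v4:inf,v5:0,v6:19
step 2: dist = v0:26,v1:inf,v2:37,v3:inf,v4:inf,v5:0,v6:19
step 3: dist = v0:26,v1:42,v2:37,v3:inf,v4:inf,v5:0,v6:19
step 4: dist = v0:26,v1:42,v2:37,v3:inf,v4:inf,v5:0,v6:19
step 5: dist = v0:26,v1:42,v2:37,v3:59,v4:inf,v5:0,v6:19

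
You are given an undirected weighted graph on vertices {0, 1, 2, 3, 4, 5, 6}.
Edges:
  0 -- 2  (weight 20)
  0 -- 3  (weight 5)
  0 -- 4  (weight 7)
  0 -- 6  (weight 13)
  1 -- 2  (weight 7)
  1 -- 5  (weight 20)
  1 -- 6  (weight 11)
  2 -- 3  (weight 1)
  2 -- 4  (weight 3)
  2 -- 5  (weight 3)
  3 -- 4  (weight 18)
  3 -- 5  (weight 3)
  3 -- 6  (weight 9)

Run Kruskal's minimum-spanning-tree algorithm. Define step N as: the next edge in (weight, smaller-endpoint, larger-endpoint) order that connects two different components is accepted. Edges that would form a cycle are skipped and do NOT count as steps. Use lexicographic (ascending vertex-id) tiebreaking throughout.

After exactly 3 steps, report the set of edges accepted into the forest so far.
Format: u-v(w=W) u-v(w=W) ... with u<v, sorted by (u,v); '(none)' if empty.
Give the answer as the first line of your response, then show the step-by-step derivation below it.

2-3(w=1) 2-4(w=3) 2-5(w=3)

step 1: add edge 2-3 (w=1); MST = {2-3(w=1)}
step 2: add edge 2-4 (w=3); MST = {2-3(w=1) 2-4(w=3)}
step 3: add edge 2-5 (w=3); MST = {2-3(w=1) 2-4(w=3) 2-5(w=3)}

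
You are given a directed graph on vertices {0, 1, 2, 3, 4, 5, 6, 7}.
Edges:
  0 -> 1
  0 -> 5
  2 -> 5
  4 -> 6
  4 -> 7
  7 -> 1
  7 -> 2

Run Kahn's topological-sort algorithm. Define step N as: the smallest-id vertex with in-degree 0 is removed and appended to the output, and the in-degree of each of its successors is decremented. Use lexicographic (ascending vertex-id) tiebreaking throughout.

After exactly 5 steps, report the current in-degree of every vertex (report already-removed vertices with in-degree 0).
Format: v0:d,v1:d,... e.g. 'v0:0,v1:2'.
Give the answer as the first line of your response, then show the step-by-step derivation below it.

v0:0,v1:0,v2:0,v3:0,v4:0,v5:1,v6:0,v7:0

step 1: output 0; order=[0]; indeg=(0,1,1,0,0,1,1,1)
step 2: output 3; order=[0,3]; indeg=(0,1,1,0,0,1,1,1)
step 3: output 4; order=[0,3,4]; indeg=(0,1,1,0,0,1,0,0)
step 4: output 6; order=[0,3,4,6]; indeg=(0,1,1,0,0,1,0,0)
step 5: output 7; order=[0,3,4,6,7]; indeg=(0,0,0,0,0,1,0,0)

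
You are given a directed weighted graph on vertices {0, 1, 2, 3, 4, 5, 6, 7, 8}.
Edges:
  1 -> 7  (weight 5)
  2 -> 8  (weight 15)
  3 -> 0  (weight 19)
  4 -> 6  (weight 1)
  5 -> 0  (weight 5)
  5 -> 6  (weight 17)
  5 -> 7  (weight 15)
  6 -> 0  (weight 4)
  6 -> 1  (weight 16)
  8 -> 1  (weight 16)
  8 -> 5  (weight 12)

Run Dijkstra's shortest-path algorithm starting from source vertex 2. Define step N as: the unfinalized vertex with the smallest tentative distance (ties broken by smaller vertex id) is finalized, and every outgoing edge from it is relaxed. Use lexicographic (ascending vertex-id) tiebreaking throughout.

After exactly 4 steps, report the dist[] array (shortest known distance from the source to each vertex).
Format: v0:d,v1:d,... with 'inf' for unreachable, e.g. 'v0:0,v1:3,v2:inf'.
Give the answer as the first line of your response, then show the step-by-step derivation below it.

v0:32,v1:31,v2:0,v3:inf,v4:inf,v5:27,v6:44,v7:36,v8:15

step 1: dist = v0:inf,v1:inf,v2:0,v3:inf,v4:inf,v5:inf,v6:inf,v7:inf,v8:15
step 2: dist = v0:inf,v1:31,v2:0,v3:inf,v4:inf,v5:27,v6:inf,v7:inf,v8:15
step 3: dist = v0:32,v1:31,v2:0,v3:inf,v4:inf,v5:27,v6:44,v7:42,v8:15
step 4: dist = v0:32,v1:31,v2:0,v3:inf,v4:inf,v5:27,v6:44,v7:36,v8:15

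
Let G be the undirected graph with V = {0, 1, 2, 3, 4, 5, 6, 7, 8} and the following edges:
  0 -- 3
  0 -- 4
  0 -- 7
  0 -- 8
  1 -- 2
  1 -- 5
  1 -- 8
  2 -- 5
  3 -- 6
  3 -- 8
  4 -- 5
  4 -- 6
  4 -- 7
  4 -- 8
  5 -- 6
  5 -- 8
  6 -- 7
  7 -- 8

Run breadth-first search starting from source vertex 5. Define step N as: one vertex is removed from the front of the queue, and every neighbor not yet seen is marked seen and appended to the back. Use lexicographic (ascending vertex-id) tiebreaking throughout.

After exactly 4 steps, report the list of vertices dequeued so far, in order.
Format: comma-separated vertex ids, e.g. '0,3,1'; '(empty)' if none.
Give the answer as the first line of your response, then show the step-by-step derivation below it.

5,1,2,4

step 1: dequeue 5; queue=[1,2,4,6,8]; order=5
step 2: dequeue 1; queue=[2,4,6,8]; order=5,1
step 3: dequeue 2; queue=[4,6,8]; order=5,1,2
step 4: dequeue 4; queue=[6,8,0,7]; order=5,1,2,4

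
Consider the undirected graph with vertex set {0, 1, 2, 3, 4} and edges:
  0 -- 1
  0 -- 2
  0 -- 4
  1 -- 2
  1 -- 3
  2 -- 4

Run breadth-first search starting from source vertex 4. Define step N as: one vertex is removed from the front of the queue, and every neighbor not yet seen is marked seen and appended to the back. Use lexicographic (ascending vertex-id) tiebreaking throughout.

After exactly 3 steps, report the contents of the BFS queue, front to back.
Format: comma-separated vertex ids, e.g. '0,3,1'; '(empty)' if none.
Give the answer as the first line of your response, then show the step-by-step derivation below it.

1

step 1: dequeue 4; queue=[0,2]; order=4
step 2: dequeue 0; queue=[2,1]; order=4,0
step 3: dequeue 2; queue=[1]; order=4,0,2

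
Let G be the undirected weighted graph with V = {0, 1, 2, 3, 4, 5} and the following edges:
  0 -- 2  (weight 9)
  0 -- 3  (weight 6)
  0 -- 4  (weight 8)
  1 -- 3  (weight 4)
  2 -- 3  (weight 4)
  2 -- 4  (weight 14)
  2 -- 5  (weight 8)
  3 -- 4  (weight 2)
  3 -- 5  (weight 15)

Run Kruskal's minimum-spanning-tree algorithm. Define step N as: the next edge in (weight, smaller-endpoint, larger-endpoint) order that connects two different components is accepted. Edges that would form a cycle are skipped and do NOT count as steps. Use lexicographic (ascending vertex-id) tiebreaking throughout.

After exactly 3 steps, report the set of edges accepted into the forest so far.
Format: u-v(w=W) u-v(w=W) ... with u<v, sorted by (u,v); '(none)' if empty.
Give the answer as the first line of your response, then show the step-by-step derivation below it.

1-3(w=4) 2-3(w=4) 3-4(w=2)

step 1: add edge 3-4 (w=2); MST = {3-4(w=2)}
step 2: add edge 1-3 (w=4); MST = {1-3(w=4) 3-4(w=2)}
step 3: add edge 2-3 (w=4); MST = {1-3(w=4) 2-3(w=4) 3-4(w=2)}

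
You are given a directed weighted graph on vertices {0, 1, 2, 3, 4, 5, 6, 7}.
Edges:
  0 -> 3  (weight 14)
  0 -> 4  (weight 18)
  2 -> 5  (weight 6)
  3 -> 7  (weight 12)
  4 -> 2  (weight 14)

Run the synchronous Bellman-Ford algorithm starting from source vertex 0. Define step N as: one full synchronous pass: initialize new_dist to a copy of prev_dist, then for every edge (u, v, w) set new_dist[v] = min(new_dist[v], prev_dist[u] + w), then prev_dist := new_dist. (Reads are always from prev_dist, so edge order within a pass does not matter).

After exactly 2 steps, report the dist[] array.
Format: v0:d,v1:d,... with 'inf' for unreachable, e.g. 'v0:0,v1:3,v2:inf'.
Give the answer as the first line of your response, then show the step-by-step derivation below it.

v0:0,v1:inf,v2:32,v3:14,v4:18,v5:inf,v6:inf,v7:26

step 1: dist = v0:0,v1:inf,v2:inf,v3:14,v4:18,v5:inf,v6:inf,v7:inf
step 2: dist = v0:0,v1:inf,v2:32,v3:14,v4:18,v5:inf,v6:inf,v7:26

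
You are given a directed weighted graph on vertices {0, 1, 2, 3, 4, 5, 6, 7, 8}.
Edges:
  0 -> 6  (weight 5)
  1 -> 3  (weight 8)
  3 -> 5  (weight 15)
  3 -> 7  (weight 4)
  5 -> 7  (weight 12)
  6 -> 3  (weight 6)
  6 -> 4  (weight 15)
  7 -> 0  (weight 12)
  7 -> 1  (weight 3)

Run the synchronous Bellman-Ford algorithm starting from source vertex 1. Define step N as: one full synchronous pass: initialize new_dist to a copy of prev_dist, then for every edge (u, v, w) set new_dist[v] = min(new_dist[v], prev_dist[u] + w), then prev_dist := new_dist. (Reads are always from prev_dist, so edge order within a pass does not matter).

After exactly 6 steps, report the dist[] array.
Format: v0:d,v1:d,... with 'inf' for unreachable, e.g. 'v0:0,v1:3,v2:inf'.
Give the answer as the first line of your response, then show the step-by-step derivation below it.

v0:24,v1:0,v2:inf,v3:8,v4:44,v5:23,v6:29,v7:12,v8:inf

step 1: dist = v0:inf,v1:0,v2:inf,v3:8,v4:inf,v5:inf,v6:inf,v7:inf,v8:inf
step 2: dist = v0:inf,v1:0,v2:inf,v3:8,v4:inf,v5:23,v6:inf,v7:12,v8:inf
step 3: dist = v0:24,v1:0,v2:inf,v3:8,v4:inf,v5:23,v6:inf,v7:12,v8:inf
step 4: dist = v0:24,v1:0,v2:inf,v3:8,v4:inf,v5:23,v6:29,v7:12,v8:inf
step 5: dist = v0:24,v1:0,v2:inf,v3:8,v4:44,v5:23,v6:29,v7:12,v8:inf
step 6: dist = v0:24,v1:0,v2:inf,v3:8,v4:44,v5:23,v6:29,v7:12,v8:inf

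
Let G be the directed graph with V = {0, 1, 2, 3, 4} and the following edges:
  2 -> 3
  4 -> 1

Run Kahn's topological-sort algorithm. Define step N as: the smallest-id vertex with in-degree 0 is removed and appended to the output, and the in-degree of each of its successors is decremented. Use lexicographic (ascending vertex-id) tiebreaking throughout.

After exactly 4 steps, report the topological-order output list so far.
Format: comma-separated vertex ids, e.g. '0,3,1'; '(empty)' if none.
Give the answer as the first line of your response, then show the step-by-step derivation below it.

0,2,3,4

step 1: output 0; order=[0]; indeg=(0,1,0,1,0)
step 2: output 2; order=[0,2]; indeg=(0,1,0,0,0)
step 3: output 3; order=[0,2,3]; indeg=(0,1,0,0,0)
step 4: output 4; order=[0,2,3,4]; indeg=(0,0,0,0,0)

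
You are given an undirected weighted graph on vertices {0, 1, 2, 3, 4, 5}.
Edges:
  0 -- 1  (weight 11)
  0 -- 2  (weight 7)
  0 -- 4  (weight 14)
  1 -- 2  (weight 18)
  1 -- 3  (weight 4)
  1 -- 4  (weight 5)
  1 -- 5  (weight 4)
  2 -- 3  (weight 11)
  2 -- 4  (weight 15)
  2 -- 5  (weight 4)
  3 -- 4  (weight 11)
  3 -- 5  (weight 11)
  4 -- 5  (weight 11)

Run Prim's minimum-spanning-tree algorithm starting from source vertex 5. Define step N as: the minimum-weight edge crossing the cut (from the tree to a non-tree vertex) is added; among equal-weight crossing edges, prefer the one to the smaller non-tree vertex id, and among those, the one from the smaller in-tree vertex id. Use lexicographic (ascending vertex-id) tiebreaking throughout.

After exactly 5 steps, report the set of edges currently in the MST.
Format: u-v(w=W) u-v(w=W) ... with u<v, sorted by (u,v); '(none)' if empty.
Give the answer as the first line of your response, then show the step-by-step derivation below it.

0-2(w=7) 1-3(w=4) 1-4(w=5) 1-5(w=4) 2-5(w=4)

step 1: add edge 1-5 (w=4); MST = {1-5(w=4)}
step 2: add edge 2-5 (w=4); MST = {1-5(w=4) 2-5(w=4)}
step 3: add edge 1-3 (w=4); MST = {1-3(w=4) 1-5(w=4) 2-5(w=4)}
step 4: add edge 1-4 (w=5); MST = {1-3(w=4) 1-4(w=5) 1-5(w=4) 2-5(w=4)}
step 5: add edge 0-2 (w=7); MST = {0-2(w=7) 1-3(w=4) 1-4(w=5) 1-5(w=4) 2-5(w=4)}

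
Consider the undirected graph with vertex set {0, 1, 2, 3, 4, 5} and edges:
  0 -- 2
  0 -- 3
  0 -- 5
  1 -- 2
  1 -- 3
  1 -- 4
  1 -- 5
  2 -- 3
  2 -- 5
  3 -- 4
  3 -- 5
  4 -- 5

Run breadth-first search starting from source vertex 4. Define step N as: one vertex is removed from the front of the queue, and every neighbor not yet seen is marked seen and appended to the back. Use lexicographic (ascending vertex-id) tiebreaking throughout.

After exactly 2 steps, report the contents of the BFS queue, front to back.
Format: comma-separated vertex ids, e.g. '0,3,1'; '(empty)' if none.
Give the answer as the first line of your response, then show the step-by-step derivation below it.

3,5,2

step 1: dequeue 4; queue=[1,3,5]; order=4
step 2: dequeue 1; queue=[3,5,2]; order=4,1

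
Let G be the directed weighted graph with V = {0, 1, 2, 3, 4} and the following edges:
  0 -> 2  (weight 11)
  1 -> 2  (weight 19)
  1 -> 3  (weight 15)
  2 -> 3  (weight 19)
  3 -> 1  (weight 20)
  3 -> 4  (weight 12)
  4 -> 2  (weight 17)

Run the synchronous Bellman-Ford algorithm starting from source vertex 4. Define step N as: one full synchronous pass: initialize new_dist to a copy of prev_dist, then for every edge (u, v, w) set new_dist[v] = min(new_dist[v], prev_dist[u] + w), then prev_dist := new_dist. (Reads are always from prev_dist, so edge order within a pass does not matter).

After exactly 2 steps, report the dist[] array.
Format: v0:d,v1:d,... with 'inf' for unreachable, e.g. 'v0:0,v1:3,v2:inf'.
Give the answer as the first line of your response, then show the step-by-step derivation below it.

v0:inf,v1:inf,v2:17,v3:36,v4:0

step 1: dist = v0:inf,v1:inf,v2:17,v3:inf,v4:0
step 2: dist = v0:inf,v1:inf,v2:17,v3:36,v4:0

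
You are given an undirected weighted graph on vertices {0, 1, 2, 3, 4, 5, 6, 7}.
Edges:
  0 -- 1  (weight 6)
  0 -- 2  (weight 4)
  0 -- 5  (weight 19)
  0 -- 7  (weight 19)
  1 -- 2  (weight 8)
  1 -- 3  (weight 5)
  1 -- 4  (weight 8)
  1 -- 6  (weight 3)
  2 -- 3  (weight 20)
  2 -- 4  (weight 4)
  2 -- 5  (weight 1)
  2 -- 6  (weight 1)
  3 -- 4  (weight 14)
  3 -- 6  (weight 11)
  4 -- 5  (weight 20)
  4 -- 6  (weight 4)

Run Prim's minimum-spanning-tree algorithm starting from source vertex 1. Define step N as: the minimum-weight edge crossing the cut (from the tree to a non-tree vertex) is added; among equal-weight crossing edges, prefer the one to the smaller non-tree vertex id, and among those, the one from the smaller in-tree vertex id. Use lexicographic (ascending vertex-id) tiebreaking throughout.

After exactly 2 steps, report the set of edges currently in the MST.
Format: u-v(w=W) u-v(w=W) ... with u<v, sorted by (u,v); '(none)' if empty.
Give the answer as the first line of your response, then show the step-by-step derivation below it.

1-6(w=3) 2-6(w=1)

step 1: add edge 1-6 (w=3); MST = {1-6(w=3)}
step 2: add edge 2-6 (w=1); MST = {1-6(w=3) 2-6(w=1)}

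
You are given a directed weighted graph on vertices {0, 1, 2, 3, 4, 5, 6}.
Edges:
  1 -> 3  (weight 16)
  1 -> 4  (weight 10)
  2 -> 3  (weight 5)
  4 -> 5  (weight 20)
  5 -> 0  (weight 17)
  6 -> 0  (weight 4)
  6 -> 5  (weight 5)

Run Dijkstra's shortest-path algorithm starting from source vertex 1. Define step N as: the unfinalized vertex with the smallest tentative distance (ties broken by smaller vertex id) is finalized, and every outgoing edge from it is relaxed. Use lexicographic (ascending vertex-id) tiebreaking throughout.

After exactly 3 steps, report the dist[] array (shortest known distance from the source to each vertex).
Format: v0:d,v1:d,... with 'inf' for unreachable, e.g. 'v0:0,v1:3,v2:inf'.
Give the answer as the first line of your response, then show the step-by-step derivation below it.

v0:inf,v1:0,v2:inf,v3:16,v4:10,v5:30,v6:inf

step 1: dist = v0:inf,v1:0,v2:inf,v3:16,v4:10,v5:inf,v6:inf
step 2: dist = v0:inf,v1:0,v2:inf,v3:16,v4:10,v5:30,v6:inf
step 3: dist = v0:inf,v1:0,v2:inf,v3:16,v4:10,v5:30,v6:inf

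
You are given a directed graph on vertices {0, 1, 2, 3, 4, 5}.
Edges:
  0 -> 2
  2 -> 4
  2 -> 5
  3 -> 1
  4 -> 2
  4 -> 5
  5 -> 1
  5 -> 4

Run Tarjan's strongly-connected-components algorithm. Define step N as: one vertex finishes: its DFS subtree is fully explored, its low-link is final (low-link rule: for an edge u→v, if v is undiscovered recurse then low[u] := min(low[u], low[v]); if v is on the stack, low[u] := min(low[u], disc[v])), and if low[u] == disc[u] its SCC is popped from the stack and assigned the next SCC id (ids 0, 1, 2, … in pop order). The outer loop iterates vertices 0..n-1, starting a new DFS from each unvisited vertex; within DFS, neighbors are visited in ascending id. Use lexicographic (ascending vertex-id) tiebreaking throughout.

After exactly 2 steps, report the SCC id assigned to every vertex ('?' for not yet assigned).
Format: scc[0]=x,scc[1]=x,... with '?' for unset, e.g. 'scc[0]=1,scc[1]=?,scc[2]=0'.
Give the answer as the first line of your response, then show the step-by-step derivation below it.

scc[0]=?,scc[1]=0,scc[2]=?,scc[3]=?,scc[4]=?,scc[5]=?

step 1: low=(low[0]=0,low[1]=4,low[2]=1,low[3]=?,low[4]=1,low[5]=3); scc=(scc[0]=?,scc[1]=0,scc[2]=?,scc[3]=?,scc[4]=?,scc[5]=?)
step 2: low=(low[0]=0,low[1]=4,low[2]=1,low[3]=?,low[4]=1,low[5]=2); scc=(scc[0]=?,scc[1]=0,scc[2]=?,scc[3]=?,scc[4]=?,scc[5]=?)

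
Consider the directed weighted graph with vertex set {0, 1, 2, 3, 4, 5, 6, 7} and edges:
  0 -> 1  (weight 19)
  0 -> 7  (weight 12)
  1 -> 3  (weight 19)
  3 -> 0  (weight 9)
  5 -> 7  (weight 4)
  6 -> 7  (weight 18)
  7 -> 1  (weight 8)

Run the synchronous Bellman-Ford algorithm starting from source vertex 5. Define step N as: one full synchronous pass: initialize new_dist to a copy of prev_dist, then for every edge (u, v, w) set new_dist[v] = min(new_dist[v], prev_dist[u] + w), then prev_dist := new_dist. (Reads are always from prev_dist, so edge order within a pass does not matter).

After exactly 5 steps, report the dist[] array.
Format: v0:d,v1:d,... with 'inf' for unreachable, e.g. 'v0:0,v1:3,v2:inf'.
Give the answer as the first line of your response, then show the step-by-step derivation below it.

v0:40,v1:12,v2:inf,v3:31,v4:inf,v5:0,v6:inf,v7:4

step 1: dist = v0:inf,v1:inf,v2:inf,v3:inf,v4:inf,v5:0,v6:inf,v7:4
step 2: dist = v0:inf,v1:12,v2:inf,v3:inf,v4:inf,v5:0,v6:inf,v7:4
step 3: dist = v0:inf,v1:12,v2:inf,v3:31,v4:inf,v5:0,v6:inf,v7:4
step 4: dist = v0:40,v1:12,v2:inf,v3:31,v4:inf,v5:0,v6:inf,v7:4
step 5: dist = v0:40,v1:12,v2:inf,v3:31,v4:inf,v5:0,v6:inf,v7:4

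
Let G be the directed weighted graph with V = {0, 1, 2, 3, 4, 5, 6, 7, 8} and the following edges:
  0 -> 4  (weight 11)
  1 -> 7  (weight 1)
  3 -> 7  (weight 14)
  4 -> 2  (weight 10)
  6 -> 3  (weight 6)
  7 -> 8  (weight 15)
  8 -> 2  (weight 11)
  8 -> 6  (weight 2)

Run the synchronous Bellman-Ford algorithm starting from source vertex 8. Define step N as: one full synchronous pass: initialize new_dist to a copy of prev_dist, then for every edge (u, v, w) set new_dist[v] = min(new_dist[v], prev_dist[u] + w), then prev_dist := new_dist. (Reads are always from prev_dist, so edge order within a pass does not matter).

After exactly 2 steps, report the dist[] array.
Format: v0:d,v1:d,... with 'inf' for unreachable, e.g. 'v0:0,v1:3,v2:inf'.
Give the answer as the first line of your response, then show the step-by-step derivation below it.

v0:inf,v1:inf,v2:11,v3:8,v4:inf,v5:inf,v6:2,v7:inf,v8:0

step 1: dist = v0:inf,v1:inf,v2:11,v3:inf,v4:inf,v5:inf,v6:2,v7:inf,v8:0
step 2: dist = v0:inf,v1:inf,v2:11,v3:8,v4:inf,v5:inf,v6:2,v7:inf,v8:0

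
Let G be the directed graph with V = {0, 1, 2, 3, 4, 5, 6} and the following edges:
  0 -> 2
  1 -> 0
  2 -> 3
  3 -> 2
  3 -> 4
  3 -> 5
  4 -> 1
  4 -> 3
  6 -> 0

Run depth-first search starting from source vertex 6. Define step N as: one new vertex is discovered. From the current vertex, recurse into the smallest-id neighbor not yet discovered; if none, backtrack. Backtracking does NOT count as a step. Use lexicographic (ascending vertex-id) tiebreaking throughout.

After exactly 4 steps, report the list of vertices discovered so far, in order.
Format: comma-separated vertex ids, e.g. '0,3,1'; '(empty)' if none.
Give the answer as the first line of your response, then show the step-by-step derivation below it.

6,0,2,3

step 1: discover 6; path=6; order=6
step 2: discover 0; path=6>0; order=6,0
step 3: discover 2; path=6>0>2; order=6,0,2
step 4: discover 3; path=6>0>2>3; order=6,0,2,3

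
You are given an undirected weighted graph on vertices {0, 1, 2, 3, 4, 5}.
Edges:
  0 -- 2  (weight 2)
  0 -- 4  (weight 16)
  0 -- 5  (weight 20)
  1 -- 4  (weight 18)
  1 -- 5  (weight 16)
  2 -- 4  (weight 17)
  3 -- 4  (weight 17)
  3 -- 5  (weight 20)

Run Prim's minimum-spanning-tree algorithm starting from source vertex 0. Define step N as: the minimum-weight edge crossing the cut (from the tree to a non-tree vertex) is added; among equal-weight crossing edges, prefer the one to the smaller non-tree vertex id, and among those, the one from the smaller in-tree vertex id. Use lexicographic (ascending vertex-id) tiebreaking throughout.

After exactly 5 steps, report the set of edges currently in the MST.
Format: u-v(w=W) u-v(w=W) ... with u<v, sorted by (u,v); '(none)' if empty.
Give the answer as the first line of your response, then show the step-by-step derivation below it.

0-2(w=2) 0-4(w=16) 1-4(w=18) 1-5(w=16) 3-4(w=17)

step 1: add edge 0-2 (w=2); MST = {0-2(w=2)}
step 2: add edge 0-4 (w=16); MST = {0-2(w=2) 0-4(w=16)}
step 3: add edge 3-4 (w=17); MST = {0-2(w=2) 0-4(w=16) 3-4(w=17)}
step 4: add edge 1-4 (w=18); MST = {0-2(w=2) 0-4(w=16) 1-4(w=18) 3-4(w=17)}
step 5: add edge 1-5 (w=16); MST = {0-2(w=2) 0-4(w=16) 1-4(w=18) 1-5(w=16) 3-4(w=17)}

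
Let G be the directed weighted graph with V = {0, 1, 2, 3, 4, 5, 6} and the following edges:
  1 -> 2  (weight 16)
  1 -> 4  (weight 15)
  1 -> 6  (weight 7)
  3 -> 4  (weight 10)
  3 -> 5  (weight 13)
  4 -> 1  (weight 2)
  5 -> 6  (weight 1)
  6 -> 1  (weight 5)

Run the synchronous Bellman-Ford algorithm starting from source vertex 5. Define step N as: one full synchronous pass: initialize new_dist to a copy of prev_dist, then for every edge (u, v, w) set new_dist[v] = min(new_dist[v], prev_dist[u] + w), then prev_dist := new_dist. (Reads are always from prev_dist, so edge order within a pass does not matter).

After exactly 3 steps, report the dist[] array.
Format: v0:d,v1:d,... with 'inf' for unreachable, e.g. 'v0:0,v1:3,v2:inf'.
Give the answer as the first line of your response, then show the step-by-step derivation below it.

v0:inf,v1:6,v2:22,v3:inf,v4:21,v5:0,v6:1

step 1: dist = v0:inf,v1:inf,v2:inf,v3:inf,v4:inf,v5:0,v6:1
step 2: dist = v0:inf,v1:6,v2:inf,v3:inf,v4:inf,v5:0,v6:1
step 3: dist = v0:inf,v1:6,v2:22,v3:inf,v4:21,v5:0,v6:1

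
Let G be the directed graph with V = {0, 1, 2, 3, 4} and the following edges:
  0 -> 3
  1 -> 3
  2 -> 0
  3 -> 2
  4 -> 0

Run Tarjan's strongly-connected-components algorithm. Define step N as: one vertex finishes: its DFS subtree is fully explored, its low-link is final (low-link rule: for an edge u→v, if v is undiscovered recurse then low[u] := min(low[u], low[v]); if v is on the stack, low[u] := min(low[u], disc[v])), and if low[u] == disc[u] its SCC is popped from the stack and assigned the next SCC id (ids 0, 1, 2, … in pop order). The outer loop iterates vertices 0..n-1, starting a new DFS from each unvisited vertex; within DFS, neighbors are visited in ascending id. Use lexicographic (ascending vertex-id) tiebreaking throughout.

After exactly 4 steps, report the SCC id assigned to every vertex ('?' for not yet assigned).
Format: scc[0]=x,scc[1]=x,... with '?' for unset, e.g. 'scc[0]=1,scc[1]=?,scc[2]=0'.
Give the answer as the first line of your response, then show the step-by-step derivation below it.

scc[0]=0,scc[1]=1,scc[2]=0,scc[3]=0,scc[4]=?

step 1: low=(low[0]=0,low[1]=?,low[2]=0,low[3]=1,low[4]=?); scc=(scc[0]=?,scc[1]=?,scc[2]=?,scc[3]=?,scc[4]=?)
step 2: low=(low[0]=0,low[1]=?,low[2]=0,low[3]=0,low[4]=?); scc=(scc[0]=?,scc[1]=?,scc[2]=?,scc[3]=?,scc[4]=?)
step 3: low=(low[0]=0,low[1]=?,low[2]=0,low[3]=0,low[4]=?); scc=(scc[0]=0,scc[1]=?,scc[2]=0,scc[3]=0,scc[4]=?)
step 4: low=(low[0]=0,low[1]=3,low[2]=0,low[3]=0,low[4]=?); scc=(scc[0]=0,scc[1]=1,scc[2]=0,scc[3]=0,scc[4]=?)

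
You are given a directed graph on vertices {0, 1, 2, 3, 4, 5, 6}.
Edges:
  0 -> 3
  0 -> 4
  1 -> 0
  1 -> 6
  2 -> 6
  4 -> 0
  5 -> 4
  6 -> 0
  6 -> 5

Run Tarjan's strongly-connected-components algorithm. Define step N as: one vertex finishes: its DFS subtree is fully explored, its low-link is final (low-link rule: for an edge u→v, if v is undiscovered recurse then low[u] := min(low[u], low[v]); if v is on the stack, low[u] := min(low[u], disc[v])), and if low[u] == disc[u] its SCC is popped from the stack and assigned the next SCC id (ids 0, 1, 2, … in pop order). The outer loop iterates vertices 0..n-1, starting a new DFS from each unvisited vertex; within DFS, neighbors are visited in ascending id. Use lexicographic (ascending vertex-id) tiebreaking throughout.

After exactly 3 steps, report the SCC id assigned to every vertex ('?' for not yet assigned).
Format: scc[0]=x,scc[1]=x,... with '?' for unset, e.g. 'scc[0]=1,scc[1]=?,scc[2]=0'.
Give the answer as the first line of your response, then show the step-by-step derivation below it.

scc[0]=1,scc[1]=?,scc[2]=?,scc[3]=0,scc[4]=1,scc[5]=?,scc[6]=?

step 1: low=(low[0]=0,low[1]=?,low[2]=?,low[3]=1,low[4]=?,low[5]=?,low[6]=?); scc=(scc[0]=?,scc[1]=?,scc[2]=?,scc[3]=0,scc[4]=?,scc[5]=?,scc[6]=?)
step 2: low=(low[0]=0,low[1]=?,low[2]=?,low[3]=1,low[4]=0,low[5]=?,low[6]=?); scc=(scc[0]=?,scc[1]=?,scc[2]=?,scc[3]=0,scc[4]=?,scc[5]=?,scc[6]=?)
step 3: low=(low[0]=0,low[1]=?,low[2]=?,low[3]=1,low[4]=0,low[5]=?,low[6]=?); scc=(scc[0]=1,scc[1]=?,scc[2]=?,scc[3]=0,scc[4]=1,scc[5]=?,scc[6]=?)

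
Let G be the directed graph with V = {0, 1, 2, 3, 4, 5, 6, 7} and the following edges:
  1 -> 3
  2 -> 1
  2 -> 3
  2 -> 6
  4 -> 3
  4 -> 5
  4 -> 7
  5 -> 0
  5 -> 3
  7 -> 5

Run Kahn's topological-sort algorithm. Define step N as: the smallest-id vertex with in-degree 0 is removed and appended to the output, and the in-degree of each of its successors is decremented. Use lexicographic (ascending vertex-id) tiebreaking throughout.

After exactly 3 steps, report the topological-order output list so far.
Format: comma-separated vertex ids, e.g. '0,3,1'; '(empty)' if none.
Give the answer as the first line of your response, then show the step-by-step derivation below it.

2,1,4

step 1: output 2; order=[2]; indeg=(1,0,0,3,0,2,0,1)
step 2: output 1; order=[2,1]; indeg=(1,0,0,2,0,2,0,1)
step 3: output 4; order=[2,1,4]; indeg=(1,0,0,1,0,1,0,0)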